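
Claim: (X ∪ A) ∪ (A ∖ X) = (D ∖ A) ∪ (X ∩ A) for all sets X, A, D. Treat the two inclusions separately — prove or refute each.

(⊆) fails and (⊇) fails.

(⟹) This inclusion fails. Take X = {1}, A = ∅, D = ∅; then 1 ∈ (X ∪ A) ∪ (A ∖ X) but 1 ∉ (D ∖ A) ∪ (X ∩ A).

(⟸) This inclusion fails. Take X = ∅, A = ∅, D = {1}; then 1 ∈ (D ∖ A) ∪ (X ∩ A) but 1 ∉ (X ∪ A) ∪ (A ∖ X).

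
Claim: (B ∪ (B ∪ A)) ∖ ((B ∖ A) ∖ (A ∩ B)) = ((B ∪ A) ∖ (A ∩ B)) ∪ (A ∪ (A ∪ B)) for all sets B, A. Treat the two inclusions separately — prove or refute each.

The sets are not equal: only the forward inclusion holds.

Forward inclusion. Let x ∈ (B ∪ (B ∪ A)) ∖ ((B ∖ A) ∖ (A ∩ B)). Then either x ∈ A and x ∉ B; or x ∈ B ∩ A. In each case x ∈ ((B ∪ A) ∖ (A ∩ B)) ∪ (A ∪ (A ∪ B)), so (B ∪ (B ∪ A)) ∖ ((B ∖ A) ∖ (A ∩ B)) ⊆ ((B ∪ A) ∖ (A ∩ B)) ∪ (A ∪ (A ∪ B)).

Reverse inclusion. This inclusion fails. Take B = {1}, A = ∅; then 1 ∈ ((B ∪ A) ∖ (A ∩ B)) ∪ (A ∪ (A ∪ B)) but 1 ∉ (B ∪ (B ∪ A)) ∖ ((B ∖ A) ∖ (A ∩ B)).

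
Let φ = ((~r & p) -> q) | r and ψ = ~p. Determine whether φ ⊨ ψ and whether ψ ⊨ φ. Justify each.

The forward direction fails; the converse holds.

[⇒] This fails. Under q = T, p = T, r = F, the left side is true but the right side is false.

[⇐] Assume the antecedent. If q is true, ((~r & p) -> q) | r reduces to true regardless of the other variables. If q is false, the antecedent forces (q = F, p = F, r = F) or (q = F, p = F, r = T), and ((~r & p) -> q) | r holds there. Either way ((~r & p) -> q) | r holds.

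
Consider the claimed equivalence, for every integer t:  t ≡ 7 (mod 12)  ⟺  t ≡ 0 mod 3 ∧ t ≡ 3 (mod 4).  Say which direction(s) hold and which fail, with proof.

(⇒) fails and (⇐) fails.

(→) This fails: t = 7 gives 7 ≡ 7 (mod 12) but 7 ≡ 1 (mod 3), so the conjunction on the right does not hold.

(←) This fails: t = 3 satisfies both congruences on the right (3 ≡ 0 mod 3 and 3 ≡ 3 mod 4) yet 3 ≡ 3 (mod 12), not 7.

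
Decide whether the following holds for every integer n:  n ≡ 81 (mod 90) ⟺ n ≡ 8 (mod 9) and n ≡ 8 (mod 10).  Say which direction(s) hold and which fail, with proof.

(⇒) fails and (⇐) fails.

(⟹) This fails: n = 81 gives 81 ≡ 81 (mod 90) but 81 ≡ 0 (mod 9), so the conjunction on the right does not hold.

(⟸) This fails: n = 8 satisfies both congruences on the right (8 ≡ 8 mod 9 and 8 ≡ 8 mod 10) yet 8 ≡ 8 (mod 90), not 81.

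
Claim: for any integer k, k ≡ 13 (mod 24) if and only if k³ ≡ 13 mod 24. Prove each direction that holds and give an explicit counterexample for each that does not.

(⟹) Suppose k ≡ 13 (mod 24). Write k = 24j + 13. Then (24j + 13)³ = 13824j³ + 22464j² + 12168j + 2197 = 24(576j³ + 936j² + 507j + 91) + 13, so k³ ≡ 13 (mod 24).

(⟸) Conversely, suppose k³ ≡ 13 (mod 24). The only residue r in {0, …, 23} with r³ ≡ 13 (mod 24) is r = 13, so k ≡ 13 (mod 24).

Both directions hold; the statement is true.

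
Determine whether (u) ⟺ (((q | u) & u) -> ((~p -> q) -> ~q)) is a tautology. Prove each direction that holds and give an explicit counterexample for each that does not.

Both directions fail.

(⟹) This fails. Under p = F, q = T, u = T, the left side is true but the right side is false.

(⟸) This fails. Under p = F, q = F, u = F, the left side is false but the right side is true.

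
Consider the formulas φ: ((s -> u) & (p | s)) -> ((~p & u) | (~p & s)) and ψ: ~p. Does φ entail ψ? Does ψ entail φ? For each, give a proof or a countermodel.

Only the converse holds.

(⇒) This fails. Under s = T, p = T, u = F, the left side is true but the right side is false.

(⇐) Assume the antecedent. If s is true, the antecedent forces (s = T, p = F, u = F) or (s = T, p = F, u = T), and the consequent holds there. If s is false, the antecedent forces (s = F, p = F, u = F) or (s = F, p = F, u = T), and the consequent holds there. Either way the consequent holds.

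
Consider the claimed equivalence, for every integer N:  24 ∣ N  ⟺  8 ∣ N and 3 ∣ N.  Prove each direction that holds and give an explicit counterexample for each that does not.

(→) If 24 ∣ N, write N = 24q. Since 24 = 3·8, N = 8·(3q), so 8 ∣ N; and since 24 = 8·3, N = 3·(8q), so 3 ∣ N.

(←) Suppose 8 ∣ N and 3 ∣ N. Any common multiple of 8 and 3 is a multiple of their lcm; here gcd(8, 3) = 1, so lcm(8, 3) = 8·3 = 24, so 24 ∣ N.

The biconditional holds.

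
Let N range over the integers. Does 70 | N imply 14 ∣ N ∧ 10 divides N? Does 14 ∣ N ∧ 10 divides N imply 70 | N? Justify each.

Both directions hold; the statement is true.

(⟹) If 70 ∣ N, write N = 70q. Since 70 = 5·14, N = 14·(5q), so 14 ∣ N; and since 70 = 7·10, N = 10·(7q), so 10 ∣ N.

(⟸) Suppose 14 ∣ N and 10 ∣ N. Any common multiple of 14 and 10 is a multiple of their lcm; here lcm(14, 10) = 14·10/gcd(14, 10) = 140/2 = 70, so 70 ∣ N.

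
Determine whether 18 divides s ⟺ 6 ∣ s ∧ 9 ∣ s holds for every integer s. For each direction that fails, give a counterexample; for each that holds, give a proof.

The biconditional holds.

(⇒) If 18 ∣ s, write s = 18q. Since 18 = 3·6, s = 6·(3q), so 6 ∣ s; and since 18 = 2·9, s = 9·(2q), so 9 ∣ s.

(⇐) Suppose 6 ∣ s and 9 ∣ s. Any common multiple of 6 and 9 is a multiple of their lcm; here lcm(6, 9) = 6·9/gcd(6, 9) = 54/3 = 18, so 18 ∣ s.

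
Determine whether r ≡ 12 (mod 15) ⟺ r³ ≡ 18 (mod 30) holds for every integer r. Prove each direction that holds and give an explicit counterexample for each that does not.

Only the reverse direction holds.

(→) This fails: take r = 27. Then 27 ≡ 12 (mod 15), but 27³ = 19683 ≡ 3 (mod 30), not 18.

(←) Conversely, the residues r modulo 30 with r³ ≡ 18 (mod 30) are exactly {12}, and each is ≡ 12 (mod 15).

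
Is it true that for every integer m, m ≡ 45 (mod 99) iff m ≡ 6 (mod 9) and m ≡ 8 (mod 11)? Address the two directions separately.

Neither direction holds.

[⇒] This fails: m = 45 gives 45 ≡ 45 (mod 99) but 45 ≡ 0 (mod 9), so the conjunction on the right does not hold.

[⇐] This fails: m = 96 satisfies both congruences on the right (96 ≡ 6 mod 9 and 96 ≡ 8 mod 11) yet 96 ≡ 96 (mod 99), not 45.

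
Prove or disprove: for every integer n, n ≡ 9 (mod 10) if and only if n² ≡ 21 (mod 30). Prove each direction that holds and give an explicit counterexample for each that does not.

(⟹) This fails: take n = 19. Then 19 ≡ 9 (mod 10), but 19² = 361 ≡ 1 (mod 30), not 21.

(⟸) This fails: take n = 21. Then 21² = 441 ≡ 21 (mod 30), yet 21 ≡ 1 (mod 10), not 9.

Neither implication holds.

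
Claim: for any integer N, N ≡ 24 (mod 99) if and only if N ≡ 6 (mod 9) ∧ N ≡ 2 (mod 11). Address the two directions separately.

[⇐] If N ≡ 6 (mod 9) and N ≡ 2 (mod 11), then by the Chinese remainder theorem N ≡ 24 (mod 99). This is exactly N ≡ 24 (mod 99).

[⇒] Suppose N ≡ 24 (mod 99); write N = 99j + 24. Since 9 ∣ 99, reducing mod 9 gives N ≡ 24 ≡ 6 (mod 9); since 11 ∣ 99, reducing mod 11 gives N ≡ 24 ≡ 2 (mod 11).

Both directions hold.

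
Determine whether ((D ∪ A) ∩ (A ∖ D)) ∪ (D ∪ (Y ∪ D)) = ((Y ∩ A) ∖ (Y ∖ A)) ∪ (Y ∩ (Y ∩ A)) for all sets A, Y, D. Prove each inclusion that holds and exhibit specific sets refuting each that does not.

Only the reverse inclusion holds.

Forward inclusion. This inclusion fails. Take A = {1}, Y = ∅, D = ∅; then 1 ∈ ((D ∪ A) ∩ (A ∖ D)) ∪ (D ∪ (Y ∪ D)) but 1 ∉ ((Y ∩ A) ∖ (Y ∖ A)) ∪ (Y ∩ (Y ∩ A)).

Reverse inclusion. Let x ∈ ((Y ∩ A) ∖ (Y ∖ A)) ∪ (Y ∩ (Y ∩ A)). Then either x ∈ A ∩ Y and x ∉ D; or x ∈ A ∩ Y ∩ D. In each case x ∈ ((D ∪ A) ∩ (A ∖ D)) ∪ (D ∪ (Y ∪ D)), so ((Y ∩ A) ∖ (Y ∖ A)) ∪ (Y ∩ (Y ∩ A)) ⊆ ((D ∪ A) ∩ (A ∖ D)) ∪ (D ∪ (Y ∪ D)).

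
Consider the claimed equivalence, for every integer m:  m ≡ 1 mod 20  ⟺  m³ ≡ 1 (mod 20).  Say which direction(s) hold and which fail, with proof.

Both directions hold; the statement is true.

(⟹) Suppose m ≡ 1 mod 20. Write m = 20j + 1. Then (20j + 1)³ = 8000j³ + 1200j² + 60j + 1 = 20(400j³ + 60j² + 3j) + 1, so m³ ≡ 1 (mod 20).

(⟸) Conversely, suppose m³ ≡ 1 (mod 20). The only residue r in {0, …, 19} with r³ ≡ 1 (mod 20) is r = 1, so m ≡ 1 (mod 20).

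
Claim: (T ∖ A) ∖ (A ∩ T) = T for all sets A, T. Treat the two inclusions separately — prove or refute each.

Only the forward inclusion holds.

(⊆) Let x ∈ (T ∖ A) ∖ (A ∩ T). Then x ∈ T and x ∉ A, from which x ∈ T.

(⊇) This inclusion fails. Take A = {1}, T = {1}; then 1 ∈ T but 1 ∉ (T ∖ A) ∖ (A ∩ T).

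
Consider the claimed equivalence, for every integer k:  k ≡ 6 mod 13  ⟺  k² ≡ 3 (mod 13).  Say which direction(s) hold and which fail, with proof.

Both directions fail.

Forward direction. This fails: take k = 6. Then 6 ≡ 6 (mod 13), but 6² = 36 ≡ 10 (mod 13), not 3.

Converse. This fails: take k = 4. Then 4² = 16 ≡ 3 (mod 13), yet 4 ≡ 4 (mod 13), not 6.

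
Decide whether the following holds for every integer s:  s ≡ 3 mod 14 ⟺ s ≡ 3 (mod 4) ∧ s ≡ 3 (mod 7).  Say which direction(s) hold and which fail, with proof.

(⇒) fails; (⇐) holds.

Forward direction. This fails: s = 17 gives 17 ≡ 3 (mod 14) but 17 ≡ 1 (mod 4), so the conjunction on the right does not hold.

Converse. If s ≡ 3 (mod 4) and s ≡ 3 (mod 7), then by the Chinese remainder theorem s ≡ 3 (mod 28). Since 3 ≡ 3 (mod 14) and 14 ∣ 28, we get s ≡ 3 (mod 14).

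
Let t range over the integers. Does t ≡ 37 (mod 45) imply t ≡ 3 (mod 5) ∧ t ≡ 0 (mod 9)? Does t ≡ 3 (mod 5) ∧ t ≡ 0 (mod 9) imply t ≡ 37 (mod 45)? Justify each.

Both directions fail.

(→) This fails: t = 37 gives 37 ≡ 37 (mod 45) but 37 ≡ 2 (mod 5), so the conjunction on the right does not hold.

(←) This fails: t = 18 satisfies both congruences on the right (18 ≡ 3 mod 5 and 18 ≡ 0 mod 9) yet 18 ≡ 18 (mod 45), not 37.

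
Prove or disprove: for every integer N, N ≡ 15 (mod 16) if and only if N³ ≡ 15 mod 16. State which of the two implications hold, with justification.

Both directions hold.

(⇒) Suppose N ≡ 15 (mod 16). Write N = 16j + 15. Then (16j + 15)³ = 4096j³ + 11520j² + 10800j + 3375 = 16(256j³ + 720j² + 675j + 210) + 15, so N³ ≡ 15 (mod 16).

(⇐) Conversely, suppose N³ ≡ 15 (mod 16). The only residue r in {0, …, 15} with r³ ≡ 15 (mod 16) is r = 15, so N ≡ 15 (mod 16).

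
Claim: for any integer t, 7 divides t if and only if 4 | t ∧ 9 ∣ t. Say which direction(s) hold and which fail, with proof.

Forward direction. This fails: take t = 7. Certainly 7 ∣ 7, but 4 ∤ 7.

Converse. This fails: take t = 36. Both 4 ∣ 36 and 9 ∣ 36, yet 36 is not a multiple of 7 (since 36 = 5·7 + 1), so 7 ∤ 36.

Neither implication holds.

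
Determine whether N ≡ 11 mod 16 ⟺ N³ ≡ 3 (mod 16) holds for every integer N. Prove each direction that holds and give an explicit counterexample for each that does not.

Both directions hold; the statement is true.

(⟹) Suppose N ≡ 11 mod 16. Write N = 16j + 11. Then (16j + 11)³ = 4096j³ + 8448j² + 5808j + 1331 = 16(256j³ + 528j² + 363j + 83) + 3, so N³ ≡ 3 (mod 16).

(⟸) Conversely, suppose N³ ≡ 3 (mod 16). The only residue r in {0, …, 15} with r³ ≡ 3 (mod 16) is r = 11, so N ≡ 11 (mod 16).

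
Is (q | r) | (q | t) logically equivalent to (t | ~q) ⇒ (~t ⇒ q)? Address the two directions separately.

[⇒] This fails. Under t = F, r = T, q = F, the left side is true but the right side is false.

[⇐] Assume the antecedent. If t is true, (q | r) | (q | t) reduces to true regardless of the other variables. If t is false, the antecedent forces (t = F, r = F, q = T) or (t = F, r = T, q = T), and (q | r) | (q | t) holds there. Either way (q | r) | (q | t) holds.

Not equivalent: only (⇐) holds.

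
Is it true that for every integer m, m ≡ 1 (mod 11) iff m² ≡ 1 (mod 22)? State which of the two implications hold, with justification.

Both directions fail.

(⇒) This fails: take m = 12. Then 12 ≡ 1 (mod 11), but 12² = 144 ≡ 12 (mod 22), not 1.

(⇐) This fails: take m = 21. Then 21² = 441 ≡ 1 (mod 22), yet 21 ≡ 10 (mod 11), not 1.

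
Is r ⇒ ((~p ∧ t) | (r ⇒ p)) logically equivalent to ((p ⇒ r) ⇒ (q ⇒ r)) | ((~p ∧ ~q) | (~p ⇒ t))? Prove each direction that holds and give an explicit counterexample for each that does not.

Both directions fail.

(→) This fails. Under t = F, r = F, q = T, p = F, the left side is true but the right side is false.

(←) This fails. Under t = F, r = T, q = F, p = F, the left side is false but the right side is true.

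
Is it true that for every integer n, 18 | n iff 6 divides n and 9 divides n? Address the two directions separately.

The biconditional holds.

(→) If 18 ∣ n, write n = 18q. Since 18 = 3·6, n = 6·(3q), so 6 ∣ n; and since 18 = 2·9, n = 9·(2q), so 9 ∣ n.

(←) Suppose 6 ∣ n and 9 ∣ n. Any common multiple of 6 and 9 is a multiple of their lcm; here lcm(6, 9) = 6·9/gcd(6, 9) = 54/3 = 18, so 18 ∣ n.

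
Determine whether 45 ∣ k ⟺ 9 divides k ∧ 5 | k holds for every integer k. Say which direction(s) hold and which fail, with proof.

Equivalent; both directions hold.

(⇒) If 45 ∣ k, write k = 45q. Since 45 = 5·9, k = 9·(5q), so 9 ∣ k; and since 45 = 9·5, k = 5·(9q), so 5 ∣ k.

(⇐) Suppose 9 ∣ k and 5 ∣ k. Any common multiple of 9 and 5 is a multiple of their lcm; here gcd(9, 5) = 1, so lcm(9, 5) = 9·5 = 45, so 45 ∣ k.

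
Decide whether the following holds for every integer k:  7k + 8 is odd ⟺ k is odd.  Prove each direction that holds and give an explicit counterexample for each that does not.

(→) Suppose 7k + 8 is odd. Since 7 is odd, 7k and k have the same parity, so 7k + 8 ≡ k + 8 (mod 2). As 8 is even, 7k + 8 is odd exactly when k is odd. Thus k is odd.

(←) Conversely, suppose k is odd; write k = 2j + 1. Then 7k + 8 = 7·(2j + 1) + 8 = 2·7j + 15, which is odd.

Both directions hold; the statement is true.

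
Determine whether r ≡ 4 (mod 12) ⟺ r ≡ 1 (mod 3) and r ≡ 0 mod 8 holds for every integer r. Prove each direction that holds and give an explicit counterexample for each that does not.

(⇒) This fails: r = 4 gives 4 ≡ 4 (mod 12) but 4 ≡ 4 (mod 8), so the conjunction on the right does not hold.

(⇐) Conversely, if r ≡ 1 (mod 3) and r ≡ 0 (mod 8), then by the Chinese remainder theorem r ≡ 16 (mod 24). Since 16 ≡ 4 (mod 12) and 12 ∣ 24, we get r ≡ 4 (mod 12).

Only the reverse direction holds.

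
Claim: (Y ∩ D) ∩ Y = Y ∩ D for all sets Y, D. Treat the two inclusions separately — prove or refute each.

(⟹) Let x ∈ (Y ∩ D) ∩ Y. Then x ∈ Y ∩ D, from which x ∈ Y ∩ D.

(⟸) Let x ∈ Y ∩ D. Then x ∈ Y ∩ D, from which x ∈ (Y ∩ D) ∩ Y.

Both inclusions hold; the sets are equal.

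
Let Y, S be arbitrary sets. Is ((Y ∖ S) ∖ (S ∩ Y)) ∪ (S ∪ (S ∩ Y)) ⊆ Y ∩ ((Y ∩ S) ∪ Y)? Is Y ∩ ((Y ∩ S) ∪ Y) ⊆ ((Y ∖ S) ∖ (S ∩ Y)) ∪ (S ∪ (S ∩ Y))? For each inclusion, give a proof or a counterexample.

Only the reverse inclusion holds.

Forward inclusion. This inclusion fails. Take Y = ∅, S = {1}; then 1 ∈ ((Y ∖ S) ∖ (S ∩ Y)) ∪ (S ∪ (S ∩ Y)) but 1 ∉ Y ∩ ((Y ∩ S) ∪ Y).

Reverse inclusion. Let x ∈ Y ∩ ((Y ∩ S) ∪ Y). Then either x ∈ Y and x ∉ S; or x ∈ Y ∩ S. In each case x ∈ ((Y ∖ S) ∖ (S ∩ Y)) ∪ (S ∪ (S ∩ Y)), so Y ∩ ((Y ∩ S) ∪ Y) ⊆ ((Y ∖ S) ∖ (S ∩ Y)) ∪ (S ∪ (S ∩ Y)).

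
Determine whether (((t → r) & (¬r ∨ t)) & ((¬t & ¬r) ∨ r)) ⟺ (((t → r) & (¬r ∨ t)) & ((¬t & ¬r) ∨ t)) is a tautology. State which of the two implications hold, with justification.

(⟹) Assume the antecedent. If t is true, the antecedent forces (t = T, r = T), and the consequent holds there. If t is false, the antecedent forces (t = F, r = F), and the consequent holds there. Either way the consequent holds.

(⟸) Assume the antecedent. If t is true, the antecedent forces (t = T, r = T), and the consequent holds there. If t is false, the antecedent forces (t = F, r = F), and the consequent holds there. Either way the consequent holds.

Both directions hold.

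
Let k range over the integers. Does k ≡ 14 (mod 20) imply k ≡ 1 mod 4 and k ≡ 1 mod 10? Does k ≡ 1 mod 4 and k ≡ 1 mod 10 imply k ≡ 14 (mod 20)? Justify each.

[⇒] This fails: k = 14 gives 14 ≡ 14 (mod 20) but 14 ≡ 2 (mod 4), so the conjunction on the right does not hold.

[⇐] This fails: k = 1 satisfies both congruences on the right (1 ≡ 1 mod 4 and 1 ≡ 1 mod 10) yet 1 ≡ 1 (mod 20), not 14.

Both directions fail.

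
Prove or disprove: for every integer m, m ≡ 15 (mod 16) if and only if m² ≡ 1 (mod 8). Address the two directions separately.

[⇒] Suppose m ≡ 15 (mod 16). Then m² ≡ 15² = 225 (mod 16), and since 8 ∣ 16, also m² ≡ 1 (mod 8).

[⇐] This fails: take m = 1. Then 1² = 1 ≡ 1 (mod 8), yet 1 ≡ 1 (mod 16), not 15.

Not equivalent: only (⇒) holds.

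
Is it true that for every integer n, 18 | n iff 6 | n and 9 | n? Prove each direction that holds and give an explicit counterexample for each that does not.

Equivalent; both directions hold.

[⇒] If 18 ∣ n, write n = 18q. Since 18 = 3·6, n = 6·(3q), so 6 ∣ n; and since 18 = 2·9, n = 9·(2q), so 9 ∣ n.

[⇐] Suppose 6 ∣ n and 9 ∣ n. Any common multiple of 6 and 9 is a multiple of their lcm; here lcm(6, 9) = 6·9/gcd(6, 9) = 54/3 = 18, so 18 ∣ n.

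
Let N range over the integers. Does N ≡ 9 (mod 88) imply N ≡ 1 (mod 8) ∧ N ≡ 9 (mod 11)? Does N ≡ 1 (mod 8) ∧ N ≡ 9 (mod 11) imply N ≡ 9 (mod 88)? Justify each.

The biconditional holds.

(⇒) Suppose N ≡ 9 (mod 88); write N = 88j + 9. Since 8 ∣ 88, reducing mod 8 gives N ≡ 9 ≡ 1 (mod 8); since 11 ∣ 88, reducing mod 11 gives N ≡ 9 (mod 11).

(⇐) Conversely, if N ≡ 1 (mod 8) and N ≡ 9 (mod 11), then by the Chinese remainder theorem N ≡ 9 (mod 88). This is exactly N ≡ 9 (mod 88).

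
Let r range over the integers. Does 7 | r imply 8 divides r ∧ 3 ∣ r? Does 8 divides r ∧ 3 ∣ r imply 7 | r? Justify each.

Both directions fail.

[⇒] This fails: take r = 7. Certainly 7 ∣ 7, but 8 ∤ 7.

[⇐] This fails: take r = 24. Both 8 ∣ 24 and 3 ∣ 24, yet 24 is not a multiple of 7 (since 24 = 3·7 + 3), so 7 ∤ 24.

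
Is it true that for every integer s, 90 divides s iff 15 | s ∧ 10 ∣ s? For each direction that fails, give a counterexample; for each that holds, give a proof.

(⇒) If 90 ∣ s, write s = 90q. Since 90 = 6·15, s = 15·(6q), so 15 ∣ s; and since 90 = 9·10, s = 10·(9q), so 10 ∣ s.

(⇐) This fails: take s = 30. Both 15 ∣ 30 and 10 ∣ 30, yet 30 is not a multiple of 90 (since 30 = 0·90 + 30), so 90 ∤ 30.

Only the forward implication holds.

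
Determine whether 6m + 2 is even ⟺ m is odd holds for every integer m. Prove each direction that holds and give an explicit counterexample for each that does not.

The forward direction fails; the converse holds.

(⇒) This fails: take m = 4. Then 6m + 2 = 26, which is even, yet m = 4 is even, not odd.

(⇐) Suppose m is odd. Since 6 is even, 6m is even for every m, so 6m + 2 has the same parity as 2, which is even. Hence 6m + 2 is even.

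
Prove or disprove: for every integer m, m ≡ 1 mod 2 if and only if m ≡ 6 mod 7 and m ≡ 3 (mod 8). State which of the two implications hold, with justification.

Not equivalent: only (⇐) holds.

[⇐] If m ≡ 6 (mod 7) and m ≡ 3 (mod 8), then by the Chinese remainder theorem m ≡ 27 (mod 56). Since 27 ≡ 1 (mod 2) and 2 ∣ 56, we get m ≡ 1 (mod 2).

[⇒] This fails: m = 1 gives 1 ≡ 1 (mod 2) but 1 ≡ 1 (mod 7), so the conjunction on the right does not hold.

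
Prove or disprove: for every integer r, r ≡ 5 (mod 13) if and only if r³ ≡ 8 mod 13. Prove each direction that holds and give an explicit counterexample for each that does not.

Only the forward direction holds.

(→) Suppose r ≡ 5 (mod 13). Write r = 13j + 5. Then (13j + 5)³ = 2197j³ + 2535j² + 975j + 125 = 13(169j³ + 195j² + 75j + 9) + 8, so r³ ≡ 8 (mod 13).

(←) This fails: take r = 2. Then 2³ = 8 ≡ 8 (mod 13), yet 2 ≡ 2 (mod 13), not 5.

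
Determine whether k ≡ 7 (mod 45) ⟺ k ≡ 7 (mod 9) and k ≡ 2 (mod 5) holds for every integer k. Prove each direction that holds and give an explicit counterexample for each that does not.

Both directions hold.

(→) Suppose k ≡ 7 (mod 45); write k = 45j + 7. Since 9 ∣ 45, reducing mod 9 gives k ≡ 7 (mod 9); since 5 ∣ 45, reducing mod 5 gives k ≡ 7 ≡ 2 (mod 5).

(←) Conversely, if k ≡ 7 (mod 9) and k ≡ 2 (mod 5), then by the Chinese remainder theorem k ≡ 7 (mod 45). This is exactly k ≡ 7 (mod 45).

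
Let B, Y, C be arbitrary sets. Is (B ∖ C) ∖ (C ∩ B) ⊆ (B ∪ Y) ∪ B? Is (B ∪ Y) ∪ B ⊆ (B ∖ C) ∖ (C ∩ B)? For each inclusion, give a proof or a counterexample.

Forward inclusion. Let x ∈ (B ∖ C) ∖ (C ∩ B). Then either x ∈ B and x ∉ Y, C; or x ∈ B ∩ Y and x ∉ C. In each case x ∈ (B ∪ Y) ∪ B, so (B ∖ C) ∖ (C ∩ B) ⊆ (B ∪ Y) ∪ B.

Reverse inclusion. This inclusion fails. Take B = ∅, Y = {1}, C = ∅; then 1 ∈ (B ∪ Y) ∪ B but 1 ∉ (B ∖ C) ∖ (C ∩ B).

(⊆) holds; (⊇) fails.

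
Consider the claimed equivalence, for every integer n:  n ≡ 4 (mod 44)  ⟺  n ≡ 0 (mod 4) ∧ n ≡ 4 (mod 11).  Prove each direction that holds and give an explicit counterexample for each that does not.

(⟹) Suppose n ≡ 4 (mod 44); write n = 44j + 4. Since 4 ∣ 44, reducing mod 4 gives n ≡ 4 ≡ 0 (mod 4); since 11 ∣ 44, reducing mod 11 gives n ≡ 4 (mod 11).

(⟸) Conversely, if n ≡ 0 (mod 4) and n ≡ 4 (mod 11), then by the Chinese remainder theorem n ≡ 4 (mod 44). This is exactly n ≡ 4 (mod 44).

Both directions hold; the statement is true.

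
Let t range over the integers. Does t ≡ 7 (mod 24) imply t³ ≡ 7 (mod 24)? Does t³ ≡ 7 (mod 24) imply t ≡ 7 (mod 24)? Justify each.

(→) Suppose t ≡ 7 (mod 24). Write t = 24j + 7. Then (24j + 7)³ = 13824j³ + 12096j² + 3528j + 343 = 24(576j³ + 504j² + 147j + 14) + 7, so t³ ≡ 7 (mod 24).

(←) Conversely, suppose t³ ≡ 7 (mod 24). The only residue r in {0, …, 23} with r³ ≡ 7 (mod 24) is r = 7, so t ≡ 7 (mod 24).

Both implications hold.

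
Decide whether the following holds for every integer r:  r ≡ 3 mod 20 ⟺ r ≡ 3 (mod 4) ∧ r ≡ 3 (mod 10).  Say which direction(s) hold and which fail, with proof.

Forward direction. Suppose r ≡ 3 (mod 20); write r = 20j + 3. Since 4 ∣ 20, reducing mod 4 gives r ≡ 3 (mod 4); since 10 ∣ 20, reducing mod 10 gives r ≡ 3 (mod 10).

Converse. If r ≡ 3 (mod 4) and r ≡ 3 (mod 10), then by the Chinese remainder theorem r ≡ 3 (mod 20). This is exactly r ≡ 3 (mod 20).

Both directions hold.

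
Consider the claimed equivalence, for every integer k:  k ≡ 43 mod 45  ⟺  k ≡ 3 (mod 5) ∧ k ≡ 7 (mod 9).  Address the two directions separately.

Equivalent; both directions hold.

Forward direction. Suppose k ≡ 43 (mod 45); write k = 45j + 43. Since 5 ∣ 45, reducing mod 5 gives k ≡ 43 ≡ 3 (mod 5); since 9 ∣ 45, reducing mod 9 gives k ≡ 43 ≡ 7 (mod 9).

Converse. If k ≡ 3 (mod 5) and k ≡ 7 (mod 9), then by the Chinese remainder theorem k ≡ 43 (mod 45). This is exactly k ≡ 43 (mod 45).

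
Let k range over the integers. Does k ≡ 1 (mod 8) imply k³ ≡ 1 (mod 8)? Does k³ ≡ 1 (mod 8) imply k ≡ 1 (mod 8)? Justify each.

(←) For the converse, argue contrapositively. If k ≢ 1 (mod 8), then k is congruent to one of 0, 2, 3, 4, 5, 6, 7 modulo 8, and these give k³ ≡ 0, 0, 3, 0, 5, 0, 7 respectively — never 1.

(→) Suppose k ≡ 1 (mod 8). Write k = 8j + 1. Then (8j + 1)³ = 512j³ + 192j² + 24j + 1 = 8(64j³ + 24j² + 3j) + 1, so k³ ≡ 1 (mod 8).

Both directions hold; the statement is true.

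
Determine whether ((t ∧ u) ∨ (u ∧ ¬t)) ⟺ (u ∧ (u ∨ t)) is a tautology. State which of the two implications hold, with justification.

Both implications hold.

Forward direction. Assume the antecedent. If u is true, u ∧ (u ∨ t) reduces to true regardless of the other variables. If u is false, the antecedent cannot hold. Either way u ∧ (u ∨ t) holds.

Converse. Assume the antecedent. If u is true, (t ∧ u) ∨ (u ∧ ¬t) reduces to true regardless of the other variables. If u is false, the antecedent cannot hold. Either way (t ∧ u) ∨ (u ∧ ¬t) holds.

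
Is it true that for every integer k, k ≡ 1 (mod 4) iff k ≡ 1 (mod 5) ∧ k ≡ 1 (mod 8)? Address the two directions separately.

(⇒) fails; (⇐) holds.

(→) This fails: k = 33 gives 33 ≡ 1 (mod 4) but 33 ≡ 3 (mod 5), so the conjunction on the right does not hold.

(←) Conversely, if k ≡ 1 (mod 5) and k ≡ 1 (mod 8), then by the Chinese remainder theorem k ≡ 1 (mod 40). Since 1 ≡ 1 (mod 4) and 4 ∣ 40, we get k ≡ 1 (mod 4).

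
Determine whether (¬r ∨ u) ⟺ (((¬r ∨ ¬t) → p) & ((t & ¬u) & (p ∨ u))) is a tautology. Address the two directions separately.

Forward direction. This fails. Under u = F, p = F, t = F, r = F, the left side is true but the right side is false.

Converse. This fails. Under u = F, p = T, t = T, r = T, the left side is false but the right side is true.

Neither implication holds.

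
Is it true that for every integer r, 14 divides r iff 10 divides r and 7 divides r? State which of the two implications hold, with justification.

(⇒) This fails: take r = 14. Certainly 14 ∣ 14, but 10 ∤ 14.

(⇐) Suppose 10 ∣ r and 7 ∣ r. Any common multiple of 10 and 7 is a multiple of their lcm; here gcd(10, 7) = 1, so lcm(10, 7) = 10·7 = 70, so 70 ∣ r. Since 14 ∣ 70, it follows that 14 ∣ r.

Not equivalent: only (⇐) holds.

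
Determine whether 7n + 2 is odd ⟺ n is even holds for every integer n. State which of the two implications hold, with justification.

Both directions fail.

(→) This fails: n = 7 gives 7n + 2 = 51, which is odd, but 7 is odd, not even.

(←) This also fails: n = 2 is even, but 7n + 2 = 16 is even, not odd.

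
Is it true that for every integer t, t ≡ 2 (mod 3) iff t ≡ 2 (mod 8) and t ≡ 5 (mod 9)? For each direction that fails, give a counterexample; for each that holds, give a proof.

(⟸) If t ≡ 2 (mod 8) and t ≡ 5 (mod 9), then by the Chinese remainder theorem t ≡ 50 (mod 72). Since 50 ≡ 2 (mod 3) and 3 ∣ 72, we get t ≡ 2 (mod 3).

(⟹) This fails: t = 2 gives 2 ≡ 2 (mod 3) but 2 ≡ 2 (mod 9), so the conjunction on the right does not hold.

Only the reverse direction holds.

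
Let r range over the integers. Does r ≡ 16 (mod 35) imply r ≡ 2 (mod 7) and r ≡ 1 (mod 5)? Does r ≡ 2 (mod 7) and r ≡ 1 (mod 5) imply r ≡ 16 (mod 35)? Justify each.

The biconditional holds.

(⟹) Suppose r ≡ 16 (mod 35); write r = 35j + 16. Since 7 ∣ 35, reducing mod 7 gives r ≡ 16 ≡ 2 (mod 7); since 5 ∣ 35, reducing mod 5 gives r ≡ 16 ≡ 1 (mod 5).

(⟸) Conversely, if r ≡ 2 (mod 7) and r ≡ 1 (mod 5), then by the Chinese remainder theorem r ≡ 16 (mod 35). This is exactly r ≡ 16 (mod 35).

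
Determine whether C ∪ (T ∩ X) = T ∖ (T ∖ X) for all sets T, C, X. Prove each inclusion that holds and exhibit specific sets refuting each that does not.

(⊆) fails; (⊇) holds.

Reverse inclusion. Let x ∈ T ∖ (T ∖ X). Then either x ∈ T ∩ X and x ∉ C; or x ∈ T ∩ C ∩ X. In each case x ∈ C ∪ (T ∩ X), so T ∖ (T ∖ X) ⊆ C ∪ (T ∩ X).

Forward inclusion. This inclusion fails. Take T = ∅, C = {1}, X = ∅; then 1 ∈ C ∪ (T ∩ X) but 1 ∉ T ∖ (T ∖ X).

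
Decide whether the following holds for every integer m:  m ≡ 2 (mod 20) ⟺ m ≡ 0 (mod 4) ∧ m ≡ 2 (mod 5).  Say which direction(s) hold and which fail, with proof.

Both directions fail.

[⇒] This fails: m = 2 gives 2 ≡ 2 (mod 20) but 2 ≡ 2 (mod 4), so the conjunction on the right does not hold.

[⇐] This fails: m = 12 satisfies both congruences on the right (12 ≡ 0 mod 4 and 12 ≡ 2 mod 5) yet 12 ≡ 12 (mod 20), not 2.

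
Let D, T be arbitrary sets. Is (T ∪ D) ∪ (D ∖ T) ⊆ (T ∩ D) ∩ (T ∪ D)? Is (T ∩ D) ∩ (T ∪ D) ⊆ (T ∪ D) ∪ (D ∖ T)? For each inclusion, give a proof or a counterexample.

Only the reverse inclusion holds.

(⟹) This inclusion fails. Take D = {1}, T = ∅; then 1 ∈ (T ∪ D) ∪ (D ∖ T) but 1 ∉ (T ∩ D) ∩ (T ∪ D).

(⟸) Let x ∈ (T ∩ D) ∩ (T ∪ D). Then x ∈ D ∩ T, from which x ∈ (T ∪ D) ∪ (D ∖ T).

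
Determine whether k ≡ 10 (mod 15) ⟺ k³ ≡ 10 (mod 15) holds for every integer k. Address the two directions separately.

[⇒] Suppose k ≡ 10 (mod 15). Write k = 15j + 10. Then (15j + 10)³ = 3375j³ + 6750j² + 4500j + 1000 = 15(225j³ + 450j² + 300j + 66) + 10, so k³ ≡ 10 (mod 15).

[⇐] Conversely, suppose k³ ≡ 10 (mod 15). The only residue r in {0, …, 14} with r³ ≡ 10 (mod 15) is r = 10, so k ≡ 10 (mod 15).

Both directions hold; the statement is true.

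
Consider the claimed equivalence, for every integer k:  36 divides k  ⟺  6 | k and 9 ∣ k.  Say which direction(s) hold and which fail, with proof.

[⇒] If 36 ∣ k, write k = 36q. Since 36 = 6·6, k = 6·(6q), so 6 ∣ k; and since 36 = 4·9, k = 9·(4q), so 9 ∣ k.

[⇐] This fails: take k = 18. Both 6 ∣ 18 and 9 ∣ 18, yet 18 is not a multiple of 36 (since 18 = 0·36 + 18), so 36 ∤ 18.

The forward direction holds; the converse fails.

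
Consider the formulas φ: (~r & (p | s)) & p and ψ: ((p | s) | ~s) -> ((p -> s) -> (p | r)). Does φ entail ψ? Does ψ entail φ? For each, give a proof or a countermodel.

(⟹) Assume the antecedent. If p is true, the consequent reduces to true regardless of the other variables. If p is false, the antecedent cannot hold. Either way the consequent holds.

(⟸) This fails. Under p = F, s = F, r = T, the left side is false but the right side is true.

Only the forward implication holds.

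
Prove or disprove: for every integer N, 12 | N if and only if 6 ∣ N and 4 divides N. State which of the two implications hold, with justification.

Both directions hold; the statement is true.

[⇒] If 12 ∣ N, write N = 12q. Since 12 = 2·6, N = 6·(2q), so 6 ∣ N; and since 12 = 3·4, N = 4·(3q), so 4 ∣ N.

[⇐] Suppose 6 ∣ N and 4 ∣ N. Any common multiple of 6 and 4 is a multiple of their lcm; here lcm(6, 4) = 6·4/gcd(6, 4) = 24/2 = 12, so 12 ∣ N.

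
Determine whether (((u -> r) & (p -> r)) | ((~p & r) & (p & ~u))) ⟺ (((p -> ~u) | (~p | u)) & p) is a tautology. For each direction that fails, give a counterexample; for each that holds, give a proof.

(→) This fails. Under p = F, r = F, u = F, the left side is true but the right side is false.

(←) This fails. Under p = T, r = F, u = F, the left side is false but the right side is true.

(⇒) fails and (⇐) fails.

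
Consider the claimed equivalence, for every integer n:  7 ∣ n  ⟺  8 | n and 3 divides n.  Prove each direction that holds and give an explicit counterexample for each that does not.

Forward direction. This fails: take n = 7. Certainly 7 ∣ 7, but 8 ∤ 7.

Converse. This fails: take n = 24. Both 8 ∣ 24 and 3 ∣ 24, yet 24 is not a multiple of 7 (since 24 = 3·7 + 3), so 7 ∤ 24.

(⇒) fails and (⇐) fails.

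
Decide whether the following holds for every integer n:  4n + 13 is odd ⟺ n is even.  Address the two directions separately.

Only the converse holds.

(→) This fails: take n = 1. Then 4n + 13 = 17, which is odd, yet n = 1 is odd, not even.

(←) Suppose n is even. Since 4 is even, 4n is even for every n, so 4n + 13 has the same parity as 13, which is odd. Hence 4n + 13 is odd.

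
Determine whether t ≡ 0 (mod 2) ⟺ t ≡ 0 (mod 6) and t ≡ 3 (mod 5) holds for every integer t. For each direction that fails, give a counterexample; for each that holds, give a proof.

Converse. If t ≡ 0 (mod 6) and t ≡ 3 (mod 5), then by the Chinese remainder theorem t ≡ 18 (mod 30). Since 18 ≡ 0 (mod 2) and 2 ∣ 30, we get t ≡ 0 (mod 2).

Forward direction. This fails: t = 0 gives 0 ≡ 0 (mod 2) but 0 ≡ 0 (mod 5), so the conjunction on the right does not hold.

The forward direction fails; the converse holds.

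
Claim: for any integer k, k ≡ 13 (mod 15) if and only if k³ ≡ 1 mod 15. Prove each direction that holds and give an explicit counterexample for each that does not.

Neither direction holds.

[⇒] This fails: take k = 13. Then 13 ≡ 13 (mod 15), but 13³ = 2197 ≡ 7 (mod 15), not 1.

[⇐] This fails: take k = 1. Then 1³ = 1 ≡ 1 (mod 15), yet 1 ≡ 1 (mod 15), not 13.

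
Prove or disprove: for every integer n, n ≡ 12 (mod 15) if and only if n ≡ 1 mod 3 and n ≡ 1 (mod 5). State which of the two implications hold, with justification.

(⇒) fails and (⇐) fails.

[⇒] This fails: n = 12 gives 12 ≡ 12 (mod 15) but 12 ≡ 0 (mod 3), so the conjunction on the right does not hold.

[⇐] This fails: n = 1 satisfies both congruences on the right (1 ≡ 1 mod 3 and 1 ≡ 1 mod 5) yet 1 ≡ 1 (mod 15), not 12.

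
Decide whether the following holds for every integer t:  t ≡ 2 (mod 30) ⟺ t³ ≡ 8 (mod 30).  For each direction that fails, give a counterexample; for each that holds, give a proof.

Both implications hold.

[⇐] Suppose t³ ≡ 8 (mod 30). The only residue r in {0, …, 29} with r³ ≡ 8 (mod 30) is r = 2, so t ≡ 2 (mod 30).

[⇒] Suppose t ≡ 2 (mod 30). Write t = 30j + 2. Then (30j + 2)³ = 27000j³ + 5400j² + 360j + 8 = 30(900j³ + 180j² + 12j) + 8, so t³ ≡ 8 (mod 30).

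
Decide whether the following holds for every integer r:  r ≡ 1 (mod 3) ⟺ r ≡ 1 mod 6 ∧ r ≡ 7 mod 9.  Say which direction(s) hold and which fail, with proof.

Forward direction. This fails: r = 1 gives 1 ≡ 1 (mod 3) but 1 ≡ 1 (mod 9), so the conjunction on the right does not hold.

Converse. If r ≡ 1 (mod 6) and r ≡ 7 (mod 9), then by the Chinese remainder theorem r ≡ 7 (mod 18). Since 7 ≡ 1 (mod 3) and 3 ∣ 18, we get r ≡ 1 (mod 3).

(⇒) fails; (⇐) holds.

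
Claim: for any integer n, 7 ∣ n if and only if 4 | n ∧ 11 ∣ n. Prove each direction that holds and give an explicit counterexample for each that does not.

Both directions fail.

[⇒] This fails: take n = 7. Certainly 7 ∣ 7, but 4 ∤ 7.

[⇐] This fails: take n = 44. Both 4 ∣ 44 and 11 ∣ 44, yet 44 is not a multiple of 7 (since 44 = 6·7 + 2), so 7 ∤ 44.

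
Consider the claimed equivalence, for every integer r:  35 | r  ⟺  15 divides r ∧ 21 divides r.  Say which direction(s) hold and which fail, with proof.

Only the converse holds.

(⟹) This fails: take r = 35. Certainly 35 ∣ 35, but 15 ∤ 35.

(⟸) Suppose 15 ∣ r and 21 ∣ r. Any common multiple of 15 and 21 is a multiple of their lcm; here lcm(15, 21) = 15·21/gcd(15, 21) = 315/3 = 105, so 105 ∣ r. Since 35 ∣ 105, it follows that 35 ∣ r.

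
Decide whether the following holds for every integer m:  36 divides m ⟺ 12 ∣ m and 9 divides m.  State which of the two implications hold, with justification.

(→) If 36 ∣ m, write m = 36q. Since 36 = 3·12, m = 12·(3q), so 12 ∣ m; and since 36 = 4·9, m = 9·(4q), so 9 ∣ m.

(←) Suppose 12 ∣ m and 9 ∣ m. Any common multiple of 12 and 9 is a multiple of their lcm; here lcm(12, 9) = 12·9/gcd(12, 9) = 108/3 = 36, so 36 ∣ m.

Both directions hold.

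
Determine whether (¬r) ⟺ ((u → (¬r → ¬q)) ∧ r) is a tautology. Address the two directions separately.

[⇒] This fails. Under u = F, r = F, q = F, the left side is true but the right side is false.

[⇐] This fails. Under u = F, r = T, q = F, the left side is false but the right side is true.

(⇒) fails and (⇐) fails.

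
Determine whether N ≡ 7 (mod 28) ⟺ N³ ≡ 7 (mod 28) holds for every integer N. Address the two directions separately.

Both implications hold.

[⇒] Suppose N ≡ 7 (mod 28). Write N = 28j + 7. Then (28j + 7)³ = 21952j³ + 16464j² + 4116j + 343 = 28(784j³ + 588j² + 147j + 12) + 7, so N³ ≡ 7 (mod 28).

[⇐] Conversely, suppose N³ ≡ 7 (mod 28). The only residue r in {0, …, 27} with r³ ≡ 7 (mod 28) is r = 7, so N ≡ 7 (mod 28).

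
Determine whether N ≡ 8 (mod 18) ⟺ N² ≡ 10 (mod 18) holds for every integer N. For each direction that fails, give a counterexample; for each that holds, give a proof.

(⇐) This fails: take N = 10. Then 10² = 100 ≡ 10 (mod 18), yet 10 ≡ 10 (mod 18), not 8.

(⇒) Suppose N ≡ 8 (mod 18). Write N = 18j + 8. Then (18j + 8)² = 324j² + 288j + 64 = 18(18j² + 16j + 3) + 10, so N² ≡ 10 (mod 18).

The forward direction holds; the converse fails.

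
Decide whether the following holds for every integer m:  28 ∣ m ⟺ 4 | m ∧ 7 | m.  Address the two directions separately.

Converse. Suppose 4 ∣ m and 7 ∣ m. Any common multiple of 4 and 7 is a multiple of their lcm; here gcd(4, 7) = 1, so lcm(4, 7) = 4·7 = 28, so 28 ∣ m.

Forward direction. If 28 ∣ m, write m = 28q. Since 28 = 7·4, m = 4·(7q), so 4 ∣ m; and since 28 = 4·7, m = 7·(4q), so 7 ∣ m.

Both directions hold.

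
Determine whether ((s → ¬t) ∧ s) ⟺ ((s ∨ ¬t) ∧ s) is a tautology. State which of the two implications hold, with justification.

(→) Assume the antecedent. If t is true, the antecedent cannot hold. If t is false, the antecedent forces (t = F, s = T), and (s ∨ ¬t) ∧ s holds there. Either way (s ∨ ¬t) ∧ s holds.

(←) This fails. Under t = T, s = T, the left side is false but the right side is true.

The forward direction holds; the converse fails.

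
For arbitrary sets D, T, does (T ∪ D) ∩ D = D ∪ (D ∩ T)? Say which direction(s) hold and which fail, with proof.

Both inclusions hold; the sets are equal.

(⊆) Let x ∈ (T ∪ D) ∩ D. Then either x ∈ D and x ∉ T; or x ∈ D ∩ T. In each case x ∈ D ∪ (D ∩ T), so (T ∪ D) ∩ D ⊆ D ∪ (D ∩ T).

(⊇) Let x ∈ D ∪ (D ∩ T). Then either x ∈ D and x ∉ T; or x ∈ D ∩ T. In each case x ∈ (T ∪ D) ∩ D, so D ∪ (D ∩ T) ⊆ (T ∪ D) ∩ D.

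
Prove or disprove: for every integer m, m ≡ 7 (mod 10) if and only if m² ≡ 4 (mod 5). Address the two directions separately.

Only the forward implication holds.

(⟹) Suppose m ≡ 7 (mod 10). Then m² ≡ 7² = 49 (mod 10), and since 5 ∣ 10, also m² ≡ 4 (mod 5).

(⟸) This fails: take m = 2. Then 2² = 4 ≡ 4 (mod 5), yet 2 ≡ 2 (mod 10), not 7.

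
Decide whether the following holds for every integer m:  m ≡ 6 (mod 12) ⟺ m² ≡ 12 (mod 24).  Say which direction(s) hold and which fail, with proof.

(⟹) Suppose m ≡ 6 (mod 12). Working modulo 24, m ∈ {6, 18}; for each such r, r² ≡ 12 (mod 24).

(⟸) Conversely, the residues r modulo 24 with r² ≡ 12 (mod 24) are exactly {6, 18}, and each is ≡ 6 (mod 12).

Both directions hold.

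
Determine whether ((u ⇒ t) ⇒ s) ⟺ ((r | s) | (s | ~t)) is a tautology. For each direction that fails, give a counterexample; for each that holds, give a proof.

Not equivalent: only (⇒) holds.

(→) Assume the antecedent. If s is true, (r | s) | (s | ~t) reduces to true regardless of the other variables. If s is false, the antecedent forces (u = T, r = F, t = F, s = F) or (u = T, r = T, t = F, s = F), and (r | s) | (s | ~t) holds there. Either way (r | s) | (s | ~t) holds.

(←) This fails. Under u = F, r = F, t = F, s = F, the left side is false but the right side is true.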